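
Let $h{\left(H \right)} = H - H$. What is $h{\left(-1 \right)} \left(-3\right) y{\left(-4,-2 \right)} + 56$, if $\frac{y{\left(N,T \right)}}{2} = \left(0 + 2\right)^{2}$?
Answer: $56$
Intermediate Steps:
$h{\left(H \right)} = 0$
$y{\left(N,T \right)} = 8$ ($y{\left(N,T \right)} = 2 \left(0 + 2\right)^{2} = 2 \cdot 2^{2} = 2 \cdot 4 = 8$)
$h{\left(-1 \right)} \left(-3\right) y{\left(-4,-2 \right)} + 56 = 0 \left(-3\right) 8 + 56 = 0 \cdot 8 + 56 = 0 + 56 = 56$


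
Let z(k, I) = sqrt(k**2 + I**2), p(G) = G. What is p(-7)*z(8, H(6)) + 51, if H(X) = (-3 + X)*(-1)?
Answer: 51 - 7*sqrt(73) ≈ -8.8080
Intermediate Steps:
H(X) = 3 - X
z(k, I) = sqrt(I**2 + k**2)
p(-7)*z(8, H(6)) + 51 = -7*sqrt((3 - 1*6)**2 + 8**2) + 51 = -7*sqrt((3 - 6)**2 + 64) + 51 = -7*sqrt((-3)**2 + 64) + 51 = -7*sqrt(9 + 64) + 51 = -7*sqrt(73) + 51 = 51 - 7*sqrt(73)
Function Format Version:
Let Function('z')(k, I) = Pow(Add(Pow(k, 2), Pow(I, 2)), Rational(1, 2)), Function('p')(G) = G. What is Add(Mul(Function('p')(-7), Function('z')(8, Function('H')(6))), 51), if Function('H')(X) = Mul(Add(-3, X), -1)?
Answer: Add(51, Mul(-7, Pow(73, Rational(1, 2)))) ≈ -8.8080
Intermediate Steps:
Function('H')(X) = Add(3, Mul(-1, X))
Function('z')(k, I) = Pow(Add(Pow(I, 2), Pow(k, 2)), Rational(1, 2))
Add(Mul(Function('p')(-7), Function('z')(8, Function('H')(6))), 51) = Add(Mul(-7, Pow(Add(Pow(Add(3, Mul(-1, 6)), 2), Pow(8, 2)), Rational(1, 2))), 51) = Add(Mul(-7, Pow(Add(Pow(Add(3, -6), 2), 64), Rational(1, 2))), 51) = Add(Mul(-7, Pow(Add(Pow(-3, 2), 64), Rational(1, 2))), 51) = Add(Mul(-7, Pow(Add(9, 64), Rational(1, 2))), 51) = Add(Mul(-7, Pow(73, Rational(1, 2))), 51) = Add(51, Mul(-7, Pow(73, Rational(1, 2))))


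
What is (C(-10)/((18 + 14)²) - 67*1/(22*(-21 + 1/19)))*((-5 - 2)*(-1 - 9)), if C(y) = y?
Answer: 5319965/560384 ≈ 9.4934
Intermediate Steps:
(C(-10)/((18 + 14)²) - 67*1/(22*(-21 + 1/19)))*((-5 - 2)*(-1 - 9)) = (-10/(18 + 14)² - 67*1/(22*(-21 + 1/19)))*((-5 - 2)*(-1 - 9)) = (-10/(32²) - 67*1/(22*(-21 + 1/19)))*(-7*(-10)) = (-10/1024 - 67/(22*(-398/19)))*70 = (-10*1/1024 - 67/(-8756/19))*70 = (-5/512 - 67*(-19/8756))*70 = (-5/512 + 1273/8756)*70 = (151999/1120768)*70 = 5319965/560384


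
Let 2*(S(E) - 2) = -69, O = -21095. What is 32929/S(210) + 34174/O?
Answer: -21407628/21095 ≈ -1014.8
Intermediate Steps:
S(E) = -65/2 (S(E) = 2 + (½)*(-69) = 2 - 69/2 = -65/2)
32929/S(210) + 34174/O = 32929/(-65/2) + 34174/(-21095) = 32929*(-2/65) + 34174*(-1/21095) = -5066/5 - 34174/21095 = -21407628/21095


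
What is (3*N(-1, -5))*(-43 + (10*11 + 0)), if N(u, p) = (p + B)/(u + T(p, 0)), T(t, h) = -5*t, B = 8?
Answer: 201/8 ≈ 25.125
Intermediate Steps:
N(u, p) = (8 + p)/(u - 5*p) (N(u, p) = (p + 8)/(u - 5*p) = (8 + p)/(u - 5*p))
(3*N(-1, -5))*(-43 + (10*11 + 0)) = (3*((-8 - 1*(-5))/(-1*(-1) + 5*(-5))))*(-43 + (10*11 + 0)) = (3*((-8 + 5)/(1 - 25)))*(-43 + (110 + 0)) = (3*(-3/(-24)))*(-43 + 110) = (3*(-1/24*(-3)))*67 = (3*(1/8))*67 = (3/8)*67 = 201/8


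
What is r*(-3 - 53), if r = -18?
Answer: 1008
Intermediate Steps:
r*(-3 - 53) = -18*(-3 - 53) = -18*(-56) = 1008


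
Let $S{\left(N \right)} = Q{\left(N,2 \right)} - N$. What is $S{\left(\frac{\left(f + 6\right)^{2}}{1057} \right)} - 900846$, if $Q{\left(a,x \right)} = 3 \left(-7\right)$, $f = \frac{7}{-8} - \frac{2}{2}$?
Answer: $- \frac{60941851905}{67648} \approx -9.0087 \cdot 10^{5}$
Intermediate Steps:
$f = - \frac{15}{8}$ ($f = 7 \left(- \frac{1}{8}\right) - 1 = - \frac{7}{8} - 1 = - \frac{15}{8} \approx -1.875$)
$Q{\left(a,x \right)} = -21$
$S{\left(N \right)} = -21 - N$
$S{\left(\frac{\left(f + 6\right)^{2}}{1057} \right)} - 900846 = \left(-21 - \frac{\left(- \frac{15}{8} + 6\right)^{2}}{1057}\right) - 900846 = \left(-21 - \left(\frac{33}{8}\right)^{2} \cdot \frac{1}{1057}\right) - 900846 = \left(-21 - \frac{1089}{64} \cdot \frac{1}{1057}\right) - 900846 = \left(-21 - \frac{1089}{67648}\right) - 900846 = - \frac{1421697}{67648} - 900846 = - \frac{60941851905}{67648}$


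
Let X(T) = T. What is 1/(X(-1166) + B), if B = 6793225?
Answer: 1/6792059 ≈ 1.4723e-7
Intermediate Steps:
1/(X(-1166) + B) = 1/(-1166 + 6793225) = 1/6792059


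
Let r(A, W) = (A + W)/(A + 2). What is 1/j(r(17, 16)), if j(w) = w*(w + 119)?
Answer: 361/75702 ≈ 0.0047687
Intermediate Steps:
r(A, W) = (A + W)/(2 + A)
j(w) = w*(119 + w)
1/j(r(17, 16)) = 1/(((17 + 16)/(2 + 17))*(119 + (17 + 16)/(2 + 17))) = 1/((33/19)*(119 + 33/19)) = 1/(((1/19)*33)*(119 + (1/19)*33)) = 1/(33*(119 + 33/19)/19) = 1/((33/19)*(2294/19)) = 1/(75702/361) = 361/75702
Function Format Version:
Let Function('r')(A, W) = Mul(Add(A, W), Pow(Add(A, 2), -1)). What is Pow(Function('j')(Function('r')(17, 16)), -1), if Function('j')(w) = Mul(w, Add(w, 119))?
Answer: Rational(361, 75702) ≈ 0.0047687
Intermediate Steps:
Function('r')(A, W) = Mul(Pow(Add(2, A), -1), Add(A, W)) (Function('r')(A, W) = Mul(Add(A, W), Pow(Add(2, A), -1)) = Mul(Pow(Add(2, A), -1), Add(A, W)))
Function('j')(w) = Mul(w, Add(119, w))
Pow(Function('j')(Function('r')(17, 16)), -1) = Pow(Mul(Mul(Pow(Add(2, 17), -1), Add(17, 16)), Add(119, Mul(Pow(Add(2, 17), -1), Add(17, 16)))), -1) = Pow(Mul(Mul(Pow(19, -1), 33), Add(119, Mul(Pow(19, -1), 33))), -1) = Pow(Mul(Mul(Rational(1, 19), 33), Add(119, Mul(Rational(1, 19), 33))), -1) = Pow(Mul(Rational(33, 19), Add(119, Rational(33, 19))), -1) = Pow(Mul(Rational(33, 19), Rational(2294, 19)), -1) = Pow(Rational(75702, 361), -1) = Rational(361, 75702)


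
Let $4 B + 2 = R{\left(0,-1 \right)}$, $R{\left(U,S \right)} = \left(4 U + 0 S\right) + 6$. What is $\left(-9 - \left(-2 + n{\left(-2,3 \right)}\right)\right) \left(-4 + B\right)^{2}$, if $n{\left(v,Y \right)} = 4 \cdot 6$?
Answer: $-279$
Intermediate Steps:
$n{\left(v,Y \right)} = 24$
$R{\left(U,S \right)} = 6 + 4 U$ ($R{\left(U,S \right)} = \left(4 U + 0\right) + 6 = 4 U + 6 = 6 + 4 U$)
$B = 1$ ($B = - \frac{1}{2} + \frac{6 + 4 \cdot 0}{4} = - \frac{1}{2} + \frac{6 + 0}{4} = - \frac{1}{2} + \frac{1}{4} \cdot 6 = - \frac{1}{2} + \frac{3}{2} = 1$)
$\left(-9 - \left(-2 + n{\left(-2,3 \right)}\right)\right) \left(-4 + B\right)^{2} = \left(-9 + \left(2 - 24\right)\right) \left(-4 + 1\right)^{2} = \left(-9 + \left(2 - 24\right)\right) \left(-3\right)^{2} = \left(-9 - 22\right) 9 = \left(-31\right) 9 = -279$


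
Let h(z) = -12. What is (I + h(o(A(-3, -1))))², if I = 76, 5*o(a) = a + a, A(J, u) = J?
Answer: 4096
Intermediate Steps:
o(a) = 2*a/5 (o(a) = (a + a)/5 = (2*a)/5 = 2*a/5)
(I + h(o(A(-3, -1))))² = (76 - 12)² = 64² = 4096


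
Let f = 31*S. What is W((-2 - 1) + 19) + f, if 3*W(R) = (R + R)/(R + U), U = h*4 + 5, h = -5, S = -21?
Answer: -1921/3 ≈ -640.33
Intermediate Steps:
f = -651 (f = 31*(-21) = -651)
U = -15 (U = -5*4 + 5 = -20 + 5 = -15)
W(R) = 2*R/(3*(-15 + R)) (W(R) = ((R + R)/(R - 15))/3 = ((2*R)/(-15 + R))/3 = (2*R/(-15 + R))/3 = 2*R/(3*(-15 + R)))
W((-2 - 1) + 19) + f = 2*((-2 - 1) + 19)/(3*(-15 + ((-2 - 1) + 19))) - 651 = 2*(-3 + 19)/(3*(-15 + (-3 + 19))) - 651 = (2/3)*16/(-15 + 16) - 651 = (2/3)*16/1 - 651 = (2/3)*16*1 - 651 = 32/3 - 651 = -1921/3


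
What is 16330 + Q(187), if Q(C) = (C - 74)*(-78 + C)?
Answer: 28647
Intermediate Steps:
Q(C) = (-78 + C)*(-74 + C) (Q(C) = (-74 + C)*(-78 + C) = (-78 + C)*(-74 + C))
16330 + Q(187) = 16330 + (5772 + 187² - 152*187) = 16330 + (5772 + 34969 - 28424) = 16330 + 12317 = 28647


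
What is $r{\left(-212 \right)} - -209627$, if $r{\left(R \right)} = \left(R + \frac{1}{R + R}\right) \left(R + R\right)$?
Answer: $299516$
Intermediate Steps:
$r{\left(R \right)} = 2 R \left(R + \frac{1}{2 R}\right)$ ($r{\left(R \right)} = \left(R + \frac{1}{2 R}\right) 2 R = 2 R \left(R + \frac{1}{2 R}\right)$)
$r{\left(-212 \right)} - -209627 = \left(1 + 2 \left(-212\right)^{2}\right) - -209627 = \left(1 + 2 \cdot 44944\right) + 209627 = \left(1 + 89888\right) + 209627 = 89889 + 209627 = 299516$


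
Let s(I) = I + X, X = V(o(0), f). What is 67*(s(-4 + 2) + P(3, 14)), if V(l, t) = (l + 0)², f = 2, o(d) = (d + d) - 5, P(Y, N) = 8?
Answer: 2077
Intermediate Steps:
o(d) = -5 + 2*d (o(d) = 2*d - 5 = -5 + 2*d)
V(l, t) = l²
X = 25 (X = (-5 + 2*0)² = (-5 + 0)² = (-5)² = 25)
s(I) = 25 + I (s(I) = I + 25 = 25 + I)
67*(s(-4 + 2) + P(3, 14)) = 67*((25 + (-4 + 2)) + 8) = 67*((25 - 2) + 8) = 67*(23 + 8) = 67*31 = 2077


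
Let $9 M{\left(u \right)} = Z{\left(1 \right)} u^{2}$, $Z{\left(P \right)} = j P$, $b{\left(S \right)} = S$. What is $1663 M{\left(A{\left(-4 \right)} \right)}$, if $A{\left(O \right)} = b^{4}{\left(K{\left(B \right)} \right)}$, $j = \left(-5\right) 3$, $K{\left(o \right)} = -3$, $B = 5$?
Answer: $-18184905$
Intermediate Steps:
$j = -15$
$A{\left(O \right)} = 81$ ($A{\left(O \right)} = \left(-3\right)^{4} = 81$)
$Z{\left(P \right)} = - 15 P$
$M{\left(u \right)} = - \frac{5 u^{2}}{3}$ ($M{\left(u \right)} = \frac{\left(-15\right) 1 u^{2}}{9} = \frac{\left(-15\right) u^{2}}{9} = - \frac{5 u^{2}}{3}$)
$1663 M{\left(A{\left(-4 \right)} \right)} = 1663 \left(- \frac{5 \cdot 81^{2}}{3}\right) = 1663 \left(\left(- \frac{5}{3}\right) 6561\right) = 1663 \left(-10935\right) = -18184905$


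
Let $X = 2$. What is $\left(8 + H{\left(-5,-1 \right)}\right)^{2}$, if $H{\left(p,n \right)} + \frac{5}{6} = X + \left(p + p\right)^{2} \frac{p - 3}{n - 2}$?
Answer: $\frac{2739025}{36} \approx 76084.0$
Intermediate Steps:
$H{\left(p,n \right)} = \frac{7}{6} + \frac{4 p^{2} \left(-3 + p\right)}{-2 + n}$ ($H{\left(p,n \right)} = - \frac{5}{6} + \left(2 + \left(p + p\right)^{2} \frac{p - 3}{n - 2}\right) = - \frac{5}{6} + \left(2 + \left(2 p\right)^{2} \frac{-3 + p}{-2 + n}\right) = - \frac{5}{6} + \left(2 + 4 p^{2} \frac{-3 + p}{-2 + n}\right) = - \frac{5}{6} + \left(2 + \frac{4 p^{2} \left(-3 + p\right)}{-2 + n}\right) = \frac{7}{6} + \frac{4 p^{2} \left(-3 + p\right)}{-2 + n}$)
$\left(8 + H{\left(-5,-1 \right)}\right)^{2} = \left(8 + \frac{-14 - 72 \left(-5\right)^{2} + 7 \left(-1\right) + 24 \left(-5\right)^{3}}{6 \left(-2 - 1\right)}\right)^{2} = \left(8 + \frac{-14 - 1800 - 7 + 24 \left(-125\right)}{6 \left(-3\right)}\right)^{2} = \left(8 + \frac{1}{6} \left(- \frac{1}{3}\right) \left(-14 - 1800 - 7 - 3000\right)\right)^{2} = \left(8 + \frac{1}{6} \left(- \frac{1}{3}\right) \left(-4821\right)\right)^{2} = \left(8 + \frac{1607}{6}\right)^{2} = \left(\frac{1655}{6}\right)^{2} = \frac{2739025}{36}$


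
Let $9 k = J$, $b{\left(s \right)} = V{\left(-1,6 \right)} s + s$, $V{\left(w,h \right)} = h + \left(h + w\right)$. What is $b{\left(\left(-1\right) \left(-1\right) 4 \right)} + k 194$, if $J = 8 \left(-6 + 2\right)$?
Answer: $- \frac{5776}{9} \approx -641.78$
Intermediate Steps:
$V{\left(w,h \right)} = w + 2 h$
$b{\left(s \right)} = 12 s$ ($b{\left(s \right)} = \left(-1 + 2 \cdot 6\right) s + s = \left(-1 + 12\right) s + s = 11 s + s = 12 s$)
$J = -32$ ($J = 8 \left(-4\right) = -32$)
$k = - \frac{32}{9}$ ($k = \frac{1}{9} \left(-32\right) = - \frac{32}{9} \approx -3.5556$)
$b{\left(\left(-1\right) \left(-1\right) 4 \right)} + k 194 = 12 \left(-1\right) \left(-1\right) 4 - \frac{6208}{9} = 12 \cdot 1 \cdot 4 - \frac{6208}{9} = 12 \cdot 4 - \frac{6208}{9} = 48 - \frac{6208}{9} = - \frac{5776}{9}$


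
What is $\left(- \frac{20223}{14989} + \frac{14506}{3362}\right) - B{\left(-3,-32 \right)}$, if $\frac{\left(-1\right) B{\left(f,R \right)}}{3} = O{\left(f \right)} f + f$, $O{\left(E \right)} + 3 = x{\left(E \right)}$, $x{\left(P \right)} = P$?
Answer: $\frac{1208563259}{25196509} \approx 47.966$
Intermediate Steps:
$O{\left(E \right)} = -3 + E$
$B{\left(f,R \right)} = - 3 f - 3 f \left(-3 + f\right)$ ($B{\left(f,R \right)} = - 3 \left(\left(-3 + f\right) f + f\right) = - 3 \left(f \left(-3 + f\right) + f\right) = - 3 \left(f + f \left(-3 + f\right)\right) = - 3 f - 3 f \left(-3 + f\right)$)
$\left(- \frac{20223}{14989} + \frac{14506}{3362}\right) - B{\left(-3,-32 \right)} = \left(- \frac{20223}{14989} + \frac{14506}{3362}\right) - 3 \left(-3\right) \left(2 - -3\right) = \left(\left(-20223\right) \frac{1}{14989} + 14506 \cdot \frac{1}{3362}\right) - 3 \left(-3\right) \left(2 + 3\right) = \left(- \frac{20223}{14989} + \frac{7253}{1681}\right) - 3 \left(-3\right) 5 = \frac{74720354}{25196509} - -45 = \frac{74720354}{25196509} + 45 = \frac{1208563259}{25196509}$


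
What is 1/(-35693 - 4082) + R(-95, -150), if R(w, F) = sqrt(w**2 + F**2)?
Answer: -1/39775 + 5*sqrt(1261) ≈ 177.55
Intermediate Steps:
R(w, F) = sqrt(F**2 + w**2)
1/(-35693 - 4082) + R(-95, -150) = 1/(-35693 - 4082) + sqrt((-150)**2 + (-95)**2) = 1/(-39775) + sqrt(22500 + 9025) = -1/39775 + sqrt(31525) = -1/39775 + 5*sqrt(1261)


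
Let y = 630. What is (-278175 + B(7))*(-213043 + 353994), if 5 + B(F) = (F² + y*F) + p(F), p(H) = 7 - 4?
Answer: -38580825818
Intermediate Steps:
p(H) = 3
B(F) = -2 + F² + 630*F (B(F) = -5 + ((F² + 630*F) + 3) = -5 + (3 + F² + 630*F) = -2 + F² + 630*F)
(-278175 + B(7))*(-213043 + 353994) = (-278175 + (-2 + 7² + 630*7))*(-213043 + 353994) = (-278175 + (-2 + 49 + 4410))*140951 = (-278175 + 4457)*140951 = -273718*140951 = -38580825818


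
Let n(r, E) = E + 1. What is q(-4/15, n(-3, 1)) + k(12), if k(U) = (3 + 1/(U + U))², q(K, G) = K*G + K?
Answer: 24341/2880 ≈ 8.4517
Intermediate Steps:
n(r, E) = 1 + E
q(K, G) = K + G*K (q(K, G) = G*K + K = K + G*K)
k(U) = (3 + 1/(2*U))²
q(-4/15, n(-3, 1)) + k(12) = (-4/15)*(1 + (1 + 1)) + (¼)*(1 + 6*12)²/12² = (-4*1/15)*(1 + 2) + (¼)*(1/144)*(1 + 72)² = -4/15*3 + (¼)*(1/144)*73² = -⅘ + (¼)*(1/144)*5329 = -⅘ + 5329/576 = 24341/2880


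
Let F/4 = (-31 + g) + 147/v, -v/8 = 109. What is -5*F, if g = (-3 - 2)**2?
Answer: 26895/218 ≈ 123.37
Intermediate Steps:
v = -872 (v = -8*109 = -872)
g = 25 (g = (-5)**2 = 25)
F = -5379/218 (F = 4*((-31 + 25) + 147/(-872)) = 4*(-6 + 147*(-1/872)) = 4*(-6 - 147/872) = 4*(-5379/872) = -5379/218 ≈ -24.674)
-5*F = -5*(-5379/218) = 26895/218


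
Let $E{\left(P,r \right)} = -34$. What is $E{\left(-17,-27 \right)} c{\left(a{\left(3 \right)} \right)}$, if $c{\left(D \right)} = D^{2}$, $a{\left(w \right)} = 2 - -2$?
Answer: $-544$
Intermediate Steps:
$a{\left(w \right)} = 4$ ($a{\left(w \right)} = 2 + 2 = 4$)
$E{\left(-17,-27 \right)} c{\left(a{\left(3 \right)} \right)} = - 34 \cdot 4^{2} = \left(-34\right) 16 = -544$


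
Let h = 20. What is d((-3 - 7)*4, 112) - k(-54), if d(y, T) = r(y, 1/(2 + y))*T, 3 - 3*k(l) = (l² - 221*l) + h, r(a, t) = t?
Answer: 282305/57 ≈ 4952.7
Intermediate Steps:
k(l) = -17/3 - l²/3 + 221*l/3 (k(l) = 1 - ((l² - 221*l) + 20)/3 = 1 - (20 + l² - 221*l)/3 = 1 + (-20/3 - l²/3 + 221*l/3) = -17/3 - l²/3 + 221*l/3)
d(y, T) = T/(2 + y)
d((-3 - 7)*4, 112) - k(-54) = 112/(2 + (-3 - 7)*4) - (-17/3 - ⅓*(-54)² + (221/3)*(-54)) = 112/(2 - 10*4) - (-17/3 - ⅓*2916 - 3978) = 112/(2 - 40) - (-17/3 - 972 - 3978) = 112/(-38) - 1*(-14867/3) = 112*(-1/38) + 14867/3 = -56/19 + 14867/3 = 282305/57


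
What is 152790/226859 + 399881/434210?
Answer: 157059549679/98504446390 ≈ 1.5944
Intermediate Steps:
152790/226859 + 399881/434210 = 157059549679/98504446390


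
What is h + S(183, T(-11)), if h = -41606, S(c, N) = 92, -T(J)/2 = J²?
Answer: -41514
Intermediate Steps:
T(J) = -2*J²
h + S(183, T(-11)) = -41606 + 92 = -41514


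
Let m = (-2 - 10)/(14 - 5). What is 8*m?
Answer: -32/3 ≈ -10.667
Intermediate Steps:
m = -4/3 (m = -12/9 = -12*⅑ = -4/3 ≈ -1.3333)
8*m = 8*(-4/3) = -32/3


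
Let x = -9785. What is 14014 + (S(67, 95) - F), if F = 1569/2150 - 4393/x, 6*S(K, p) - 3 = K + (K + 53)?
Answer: 177278655781/12622650 ≈ 14044.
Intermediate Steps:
S(K, p) = 28/3 + K/3 (S(K, p) = ½ + (K + (K + 53))/6 = ½ + (K + (53 + K))/6 = ½ + (53 + 2*K)/6 = ½ + (53/6 + K/3) = 28/3 + K/3)
F = 4959523/4207550 (F = 1569/2150 - 4393/(-9785) = 1569*(1/2150) - 4393*(-1/9785) = 1569/2150 + 4393/9785 = 4959523/4207550 ≈ 1.1787)
14014 + (S(67, 95) - F) = 14014 + ((28/3 + (⅓)*67) - 1*4959523/4207550) = 14014 + ((28/3 + 67/3) - 4959523/4207550) = 14014 + (95/3 - 4959523/4207550) = 14014 + 384838681/12622650 = 177278655781/12622650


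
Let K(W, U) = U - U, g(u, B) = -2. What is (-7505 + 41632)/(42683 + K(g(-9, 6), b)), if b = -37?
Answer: 34127/42683 ≈ 0.79955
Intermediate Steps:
K(W, U) = 0
(-7505 + 41632)/(42683 + K(g(-9, 6), b)) = (-7505 + 41632)/(42683 + 0) = 34127/42683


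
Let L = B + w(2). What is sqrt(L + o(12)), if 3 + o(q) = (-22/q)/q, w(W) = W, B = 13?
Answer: sqrt(1706)/12 ≈ 3.4420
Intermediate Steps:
o(q) = -3 - 22/q**2 (o(q) = -3 + (-22/q)/q = -3 - 22/q**2)
L = 15 (L = 13 + 2 = 15)
sqrt(L + o(12)) = sqrt(15 + (-3 - 22/12**2)) = sqrt(15 + (-3 - 22*1/144)) = sqrt(15 + (-3 - 11/72)) = sqrt(15 - 227/72) = sqrt(853/72) = sqrt(1706)/12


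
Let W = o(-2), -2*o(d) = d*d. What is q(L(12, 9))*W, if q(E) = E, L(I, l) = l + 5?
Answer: -28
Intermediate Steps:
L(I, l) = 5 + l
o(d) = -d²/2 (o(d) = -d*d/2 = -d²/2)
W = -2 (W = -½*(-2)² = -½*4 = -2)
q(L(12, 9))*W = (5 + 9)*(-2) = 14*(-2) = -28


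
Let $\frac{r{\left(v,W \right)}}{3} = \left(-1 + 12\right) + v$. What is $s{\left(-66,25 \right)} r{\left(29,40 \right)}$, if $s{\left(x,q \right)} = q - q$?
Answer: $0$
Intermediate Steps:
$r{\left(v,W \right)} = 33 + 3 v$ ($r{\left(v,W \right)} = 3 \left(\left(-1 + 12\right) + v\right) = 3 \left(11 + v\right) = 33 + 3 v$)
$s{\left(x,q \right)} = 0$
$s{\left(-66,25 \right)} r{\left(29,40 \right)} = 0 \left(33 + 3 \cdot 29\right) = 0 \left(33 + 87\right) = 0 \cdot 120 = 0$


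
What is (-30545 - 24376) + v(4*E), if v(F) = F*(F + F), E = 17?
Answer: -45673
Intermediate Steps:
v(F) = 2*F² (v(F) = F*(2*F) = 2*F²)
(-30545 - 24376) + v(4*E) = (-30545 - 24376) + 2*(4*17)² = -54921 + 2*68² = -54921 + 2*4624 = -54921 + 9248 = -45673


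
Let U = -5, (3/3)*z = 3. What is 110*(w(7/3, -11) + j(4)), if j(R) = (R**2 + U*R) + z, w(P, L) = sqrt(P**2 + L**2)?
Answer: -110 + 110*sqrt(1138)/3 ≈ 1126.9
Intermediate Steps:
z = 3
w(P, L) = sqrt(L**2 + P**2)
j(R) = 3 + R**2 - 5*R (j(R) = (R**2 - 5*R) + 3 = 3 + R**2 - 5*R)
110*(w(7/3, -11) + j(4)) = 110*(sqrt((-11)**2 + (7/3)**2) + (3 + 4**2 - 5*4)) = 110*(sqrt(121 + (7*(1/3))**2) + (3 + 16 - 20)) = 110*(sqrt(121 + (7/3)**2) - 1) = 110*(sqrt(121 + 49/9) - 1) = 110*(sqrt(1138/9) - 1) = 110*(sqrt(1138)/3 - 1) = 110*(-1 + sqrt(1138)/3) = -110 + 110*sqrt(1138)/3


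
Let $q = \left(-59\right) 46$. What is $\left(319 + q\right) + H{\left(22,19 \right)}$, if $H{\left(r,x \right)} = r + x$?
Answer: $-2354$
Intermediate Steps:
$q = -2714$
$\left(319 + q\right) + H{\left(22,19 \right)} = \left(319 - 2714\right) + \left(22 + 19\right) = -2395 + 41 = -2354$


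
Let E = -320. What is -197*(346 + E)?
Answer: -5122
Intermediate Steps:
-197*(346 + E) = -197*(346 - 320) = -197*26 = -5122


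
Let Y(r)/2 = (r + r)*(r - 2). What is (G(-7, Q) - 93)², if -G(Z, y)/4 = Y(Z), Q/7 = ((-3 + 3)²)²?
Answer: 1212201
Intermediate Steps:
Y(r) = 4*r*(-2 + r) (Y(r) = 2*((r + r)*(r - 2)) = 2*((2*r)*(-2 + r)) = 2*(2*r*(-2 + r)) = 4*r*(-2 + r))
Q = 0 (Q = 7*((-3 + 3)²)² = 7*(0²)² = 7*0² = 7*0 = 0)
G(Z, y) = -16*Z*(-2 + Z)
(G(-7, Q) - 93)² = (16*(-7)*(2 - 1*(-7)) - 93)² = (16*(-7)*(2 + 7) - 93)² = (16*(-7)*9 - 93)² = (-1008 - 93)² = (-1101)² = 1212201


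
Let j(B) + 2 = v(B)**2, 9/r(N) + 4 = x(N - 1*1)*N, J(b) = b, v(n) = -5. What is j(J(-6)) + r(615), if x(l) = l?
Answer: 8684947/377606 ≈ 23.000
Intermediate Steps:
r(N) = 9/(-4 + N*(-1 + N)) (r(N) = 9/(-4 + (N - 1*1)*N) = 9/(-4 + (N - 1)*N) = 9/(-4 + (-1 + N)*N) = 9/(-4 + N*(-1 + N)))
j(B) = 23 (j(B) = -2 + (-5)**2 = -2 + 25 = 23)
j(J(-6)) + r(615) = 23 + 9/(-4 + 615*(-1 + 615)) = 23 + 9/(-4 + 615*614) = 23 + 9/(-4 + 377610) = 23 + 9/377606 = 8684947/377606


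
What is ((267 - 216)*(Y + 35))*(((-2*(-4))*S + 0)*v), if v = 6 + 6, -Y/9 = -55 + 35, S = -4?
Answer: -4210560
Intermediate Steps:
Y = 180 (Y = -9*(-55 + 35) = -9*(-20) = 180)
v = 12
((267 - 216)*(Y + 35))*(((-2*(-4))*S + 0)*v) = ((267 - 216)*(180 + 35))*((-2*(-4)*(-4) + 0)*12) = (51*215)*((8*(-4) + 0)*12) = 10965*((-32 + 0)*12) = 10965*(-32*12) = 10965*(-384) = -4210560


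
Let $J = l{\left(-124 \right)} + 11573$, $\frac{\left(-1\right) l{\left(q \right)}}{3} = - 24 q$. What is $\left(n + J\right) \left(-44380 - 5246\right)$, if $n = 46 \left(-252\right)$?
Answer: $444003822$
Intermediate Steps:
$l{\left(q \right)} = 72 q$ ($l{\left(q \right)} = - 3 \left(- 24 q\right) = 72 q$)
$n = -11592$
$J = 2645$ ($J = 72 \left(-124\right) + 11573 = -8928 + 11573 = 2645$)
$\left(n + J\right) \left(-44380 - 5246\right) = \left(-11592 + 2645\right) \left(-44380 - 5246\right) = - 8947 \left(-44380 + \left(-6551 + 1305\right)\right) = - 8947 \left(-44380 - 5246\right) = \left(-8947\right) \left(-49626\right) = 444003822$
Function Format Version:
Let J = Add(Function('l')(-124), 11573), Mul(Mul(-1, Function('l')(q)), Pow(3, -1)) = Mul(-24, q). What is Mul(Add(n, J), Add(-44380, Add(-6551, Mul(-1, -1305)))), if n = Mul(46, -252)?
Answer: 444003822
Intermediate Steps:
Function('l')(q) = Mul(72, q) (Function('l')(q) = Mul(-3, Mul(-24, q)) = Mul(72, q))
n = -11592
J = 2645 (J = Add(Mul(72, -124), 11573) = Add(-8928, 11573) = 2645)
Mul(Add(n, J), Add(-44380, Add(-6551, Mul(-1, -1305)))) = Mul(Add(-11592, 2645), Add(-44380, Add(-6551, Mul(-1, -1305)))) = Mul(-8947, Add(-44380, Add(-6551, 1305))) = Mul(-8947, Add(-44380, -5246)) = Mul(-8947, -49626) = 444003822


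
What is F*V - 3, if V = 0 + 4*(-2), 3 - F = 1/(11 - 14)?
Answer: -89/3 ≈ -29.667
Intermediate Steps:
F = 10/3 (F = 3 - 1/(11 - 14) = 3 - 1/(-3) = 3 - 1*(-⅓) = 3 + ⅓ = 10/3 ≈ 3.3333)
V = -8 (V = 0 - 8 = -8)
F*V - 3 = (10/3)*(-8) - 3 = -80/3 - 3 = -89/3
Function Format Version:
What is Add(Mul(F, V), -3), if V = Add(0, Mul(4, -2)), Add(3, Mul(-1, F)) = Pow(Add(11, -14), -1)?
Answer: Rational(-89, 3) ≈ -29.667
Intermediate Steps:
F = Rational(10, 3) (F = Add(3, Mul(-1, Pow(Add(11, -14), -1))) = Add(3, Mul(-1, Pow(-3, -1))) = Add(3, Mul(-1, Rational(-1, 3))) = Add(3, Rational(1, 3)) = Rational(10, 3) ≈ 3.3333)
V = -8 (V = Add(0, -8) = -8)
Add(Mul(F, V), -3) = Add(Mul(Rational(10, 3), -8), -3) = Add(Rational(-80, 3), -3) = Rational(-89, 3)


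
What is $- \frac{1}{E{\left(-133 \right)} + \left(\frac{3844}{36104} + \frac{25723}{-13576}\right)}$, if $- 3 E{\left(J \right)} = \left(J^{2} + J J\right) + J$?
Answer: $\frac{183805464}{2159736553453} \approx 8.5106 \cdot 10^{-5}$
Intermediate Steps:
$E{\left(J \right)} = - \frac{2 J^{2}}{3} - \frac{J}{3}$ ($E{\left(J \right)} = - \frac{\left(J^{2} + J J\right) + J}{3} = - \frac{\left(J^{2} + J^{2}\right) + J}{3} = - \frac{2 J^{2} + J}{3} = - \frac{J + 2 J^{2}}{3} = - \frac{2 J^{2}}{3} - \frac{J}{3}$)
$- \frac{1}{E{\left(-133 \right)} + \left(\frac{3844}{36104} + \frac{25723}{-13576}\right)} = - \frac{1}{\left(- \frac{1}{3}\right) \left(-133\right) \left(1 + 2 \left(-133\right)\right) + \left(\frac{3844}{36104} + \frac{25723}{-13576}\right)} = - \frac{1}{\left(- \frac{1}{3}\right) \left(-133\right) \left(1 - 266\right) + \left(3844 \cdot \frac{1}{36104} + 25723 \left(- \frac{1}{13576}\right)\right)} = - \frac{1}{\left(- \frac{1}{3}\right) \left(-133\right) \left(-265\right) + \left(\frac{961}{9026} - \frac{25723}{13576}\right)} = - \frac{1}{- \frac{35245}{3} - \frac{109564631}{61268488}} = - \frac{1}{- \frac{2159736553453}{183805464}} = \left(-1\right) \left(- \frac{183805464}{2159736553453}\right) = \frac{183805464}{2159736553453}$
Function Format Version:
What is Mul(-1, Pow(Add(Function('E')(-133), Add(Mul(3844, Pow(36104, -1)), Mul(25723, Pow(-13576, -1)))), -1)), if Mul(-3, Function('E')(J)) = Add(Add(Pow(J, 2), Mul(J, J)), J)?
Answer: Rational(183805464, 2159736553453) ≈ 8.5106e-5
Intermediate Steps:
Function('E')(J) = Add(Mul(Rational(-2, 3), Pow(J, 2)), Mul(Rational(-1, 3), J)) (Function('E')(J) = Mul(Rational(-1, 3), Add(Add(Pow(J, 2), Mul(J, J)), J)) = Mul(Rational(-1, 3), Add(Add(Pow(J, 2), Pow(J, 2)), J)) = Mul(Rational(-1, 3), Add(Mul(2, Pow(J, 2)), J)) = Mul(Rational(-1, 3), Add(J, Mul(2, Pow(J, 2)))) = Add(Mul(Rational(-2, 3), Pow(J, 2)), Mul(Rational(-1, 3), J)))
Mul(-1, Pow(Add(Function('E')(-133), Add(Mul(3844, Pow(36104, -1)), Mul(25723, Pow(-13576, -1)))), -1)) = Mul(-1, Pow(Add(Mul(Rational(-1, 3), -133, Add(1, Mul(2, -133))), Add(Mul(3844, Pow(36104, -1)), Mul(25723, Pow(-13576, -1)))), -1)) = Mul(-1, Pow(Add(Mul(Rational(-1, 3), -133, Add(1, -266)), Add(Mul(3844, Rational(1, 36104)), Mul(25723, Rational(-1, 13576)))), -1)) = Mul(-1, Pow(Add(Mul(Rational(-1, 3), -133, -265), Add(Rational(961, 9026), Rational(-25723, 13576))), -1)) = Mul(-1, Pow(Add(Rational(-35245, 3), Rational(-109564631, 61268488)), -1)) = Mul(-1, Pow(Rational(-2159736553453, 183805464), -1)) = Mul(-1, Rational(-183805464, 2159736553453)) = Rational(183805464, 2159736553453)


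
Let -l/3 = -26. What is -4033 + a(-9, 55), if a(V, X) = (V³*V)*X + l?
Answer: 356900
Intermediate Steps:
l = 78 (l = -3*(-26) = 78)
a(V, X) = 78 + X*V⁴ (a(V, X) = (V³*V)*X + 78 = V⁴*X + 78 = X*V⁴ + 78 = 78 + X*V⁴)
-4033 + a(-9, 55) = -4033 + (78 + 55*(-9)⁴) = -4033 + (78 + 55*6561) = -4033 + (78 + 360855) = -4033 + 360933 = 356900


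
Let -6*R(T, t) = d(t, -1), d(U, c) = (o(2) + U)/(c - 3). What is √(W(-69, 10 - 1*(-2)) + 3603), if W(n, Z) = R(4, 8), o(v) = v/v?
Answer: 3*√6406/4 ≈ 60.028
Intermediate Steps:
o(v) = 1
d(U, c) = (1 + U)/(-3 + c) (d(U, c) = (1 + U)/(c - 3) = (1 + U)/(-3 + c))
R(T, t) = 1/24 + t/24 (R(T, t) = -(1 + t)/(6*(-3 - 1)) = -(1 + t)/(6*(-4)) = -(-1)*(1 + t)/24 = -(-¼ - t/4)/6 = 1/24 + t/24)
W(n, Z) = 3/8 (W(n, Z) = 1/24 + (1/24)*8 = 1/24 + ⅓ = 3/8)
√(W(-69, 10 - 1*(-2)) + 3603) = √(3/8 + 3603) = √(28827/8) = 3*√6406/4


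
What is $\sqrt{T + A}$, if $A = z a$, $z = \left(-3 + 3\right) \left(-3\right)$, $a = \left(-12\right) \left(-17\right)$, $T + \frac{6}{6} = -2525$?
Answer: $i \sqrt{2526} \approx 50.259 i$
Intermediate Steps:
$T = -2526$ ($T = -1 - 2525 = -2526$)
$a = 204$
$z = 0$ ($z = 0 \left(-3\right) = 0$)
$A = 0$ ($A = 0 \cdot 204 = 0$)
$\sqrt{T + A} = \sqrt{-2526 + 0} = \sqrt{-2526} = i \sqrt{2526}$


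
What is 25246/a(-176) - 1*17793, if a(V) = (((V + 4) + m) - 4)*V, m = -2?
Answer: -278696929/15664 ≈ -17792.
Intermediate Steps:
a(V) = V*(-2 + V) (a(V) = (((V + 4) - 2) - 4)*V = (((4 + V) - 2) - 4)*V = ((2 + V) - 4)*V = (-2 + V)*V = V*(-2 + V))
25246/a(-176) - 1*17793 = 25246/((-176*(-2 - 176))) - 1*17793 = 25246/((-176*(-178))) - 17793 = 25246/31328 - 17793 = 25246*(1/31328) - 17793 = 12623/15664 - 17793 = -278696929/15664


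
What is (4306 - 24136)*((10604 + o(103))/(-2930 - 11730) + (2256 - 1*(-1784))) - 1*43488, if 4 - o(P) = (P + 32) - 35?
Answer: -58744433622/733 ≈ -8.0142e+7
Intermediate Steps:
o(P) = 7 - P (o(P) = 4 - ((P + 32) - 35) = 4 - ((32 + P) - 35) = 4 - (-3 + P) = 4 + (3 - P) = 7 - P)
(4306 - 24136)*((10604 + o(103))/(-2930 - 11730) + (2256 - 1*(-1784))) - 1*43488 = (4306 - 24136)*((10604 + (7 - 1*103))/(-2930 - 11730) + (2256 - 1*(-1784))) - 1*43488 = -19830*((10604 + (7 - 103))/(-14660) + (2256 + 1784)) - 43488 = -19830*((10604 - 96)*(-1/14660) + 4040) - 43488 = -19830*(10508*(-1/14660) + 4040) - 43488 = -19830*(-2627/3665 + 4040) - 43488 = -19830*14803973/3665 - 43488 = -58712556918/733 - 43488 = -58744433622/733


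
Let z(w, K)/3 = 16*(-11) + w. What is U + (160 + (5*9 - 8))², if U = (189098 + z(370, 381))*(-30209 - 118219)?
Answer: -28153784231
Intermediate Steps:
z(w, K) = -528 + 3*w (z(w, K) = 3*(16*(-11) + w) = 3*(-176 + w) = -528 + 3*w)
U = -28153823040 (U = (189098 + (-528 + 3*370))*(-30209 - 118219) = (189098 + (-528 + 1110))*(-148428) = (189098 + 582)*(-148428) = 189680*(-148428) = -28153823040)
U + (160 + (5*9 - 8))² = -28153823040 + (160 + (5*9 - 8))² = -28153823040 + (160 + (45 - 8))² = -28153823040 + (160 + 37)² = -28153823040 + 197² = -28153823040 + 38809 = -28153784231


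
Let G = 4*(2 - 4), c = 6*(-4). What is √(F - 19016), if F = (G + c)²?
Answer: 2*I*√4498 ≈ 134.13*I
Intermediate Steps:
c = -24
G = -8 (G = 4*(-2) = -8)
F = 1024 (F = (-8 - 24)² = (-32)² = 1024)
√(F - 19016) = √(1024 - 19016) = √(-17992) = 2*I*√4498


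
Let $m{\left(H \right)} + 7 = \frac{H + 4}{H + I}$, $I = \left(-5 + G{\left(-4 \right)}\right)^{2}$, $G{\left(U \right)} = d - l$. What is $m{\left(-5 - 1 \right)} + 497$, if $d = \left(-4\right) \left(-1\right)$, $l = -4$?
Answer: $\frac{1468}{3} \approx 489.33$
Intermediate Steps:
$d = 4$
$G{\left(U \right)} = 8$ ($G{\left(U \right)} = 4 - -4 = 4 + 4 = 8$)
$I = 9$ ($I = \left(-5 + 8\right)^{2} = 3^{2} = 9$)
$m{\left(H \right)} = -7 + \frac{4 + H}{9 + H}$ ($m{\left(H \right)} = -7 + \frac{H + 4}{H + 9} = -7 + \frac{4 + H}{9 + H}$)
$m{\left(-5 - 1 \right)} + 497 = \frac{-59 - 6 \left(-5 - 1\right)}{9 - 6} + 497 = \frac{-59 - -36}{9 - 6} + 497 = \frac{-59 + 36}{3} + 497 = \frac{1}{3} \left(-23\right) + 497 = - \frac{23}{3} + 497 = \frac{1468}{3}$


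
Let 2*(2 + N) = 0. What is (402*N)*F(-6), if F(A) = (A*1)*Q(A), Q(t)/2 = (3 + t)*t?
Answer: 173664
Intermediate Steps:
Q(t) = 2*t*(3 + t) (Q(t) = 2*((3 + t)*t) = 2*(t*(3 + t)) = 2*t*(3 + t))
N = -2 (N = -2 + (½)*0 = -2 + 0 = -2)
F(A) = 2*A²*(3 + A) (F(A) = (A*1)*(2*A*(3 + A)) = A*(2*A*(3 + A)) = 2*A²*(3 + A))
(402*N)*F(-6) = (402*(-2))*(2*(-6)²*(3 - 6)) = -1608*36*(-3) = -804*(-216) = 173664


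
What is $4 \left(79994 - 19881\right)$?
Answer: $240452$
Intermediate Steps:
$4 \left(79994 - 19881\right) = 4 \cdot 60113 = 240452$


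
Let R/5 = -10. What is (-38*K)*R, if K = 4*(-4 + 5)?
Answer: 7600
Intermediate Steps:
R = -50 (R = 5*(-10) = -50)
K = 4 (K = 4*1 = 4)
(-38*K)*R = -38*4*(-50) = -152*(-50) = 7600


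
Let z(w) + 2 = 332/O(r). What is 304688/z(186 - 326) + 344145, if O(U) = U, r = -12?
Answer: 29714841/89 ≈ 3.3387e+5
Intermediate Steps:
z(w) = -89/3 (z(w) = -2 + 332/(-12) = -2 + 332*(-1/12) = -2 - 83/3 = -89/3)
304688/z(186 - 326) + 344145 = 304688/(-89/3) + 344145 = 304688*(-3/89) + 344145 = -914064/89 + 344145 = 29714841/89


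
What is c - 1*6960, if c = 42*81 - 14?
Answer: -3572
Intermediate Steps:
c = 3388 (c = 3402 - 14 = 3388)
c - 1*6960 = 3388 - 1*6960 = 3388 - 6960 = -3572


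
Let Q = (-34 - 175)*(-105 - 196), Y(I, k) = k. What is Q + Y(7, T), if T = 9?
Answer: 62918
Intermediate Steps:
Q = 62909 (Q = -209*(-301) = 62909)
Q + Y(7, T) = 62909 + 9 = 62918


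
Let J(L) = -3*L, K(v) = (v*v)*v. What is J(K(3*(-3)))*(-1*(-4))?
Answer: 8748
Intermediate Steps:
K(v) = v**3 (K(v) = v**2*v = v**3)
J(K(3*(-3)))*(-1*(-4)) = (-3*(3*(-3))**3)*(-1*(-4)) = -3*(-9)**3*4 = -3*(-729)*4 = 2187*4 = 8748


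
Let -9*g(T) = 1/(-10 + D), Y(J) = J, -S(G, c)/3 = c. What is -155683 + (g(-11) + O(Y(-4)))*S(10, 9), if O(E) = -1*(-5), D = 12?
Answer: -311633/2 ≈ -1.5582e+5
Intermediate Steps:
S(G, c) = -3*c
O(E) = 5
g(T) = -1/18 (g(T) = -1/(9*(-10 + 12)) = -⅑/2 = -⅑*½ = -1/18)
-155683 + (g(-11) + O(Y(-4)))*S(10, 9) = -155683 + (-1/18 + 5)*(-3*9) = -155683 + (89/18)*(-27) = -155683 - 267/2 = -311633/2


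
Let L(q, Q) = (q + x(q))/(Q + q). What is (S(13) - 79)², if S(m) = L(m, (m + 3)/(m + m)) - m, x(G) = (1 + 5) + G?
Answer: 251793424/31329 ≈ 8037.1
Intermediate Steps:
x(G) = 6 + G
L(q, Q) = (6 + 2*q)/(Q + q) (L(q, Q) = (q + (6 + q))/(Q + q) = (6 + 2*q)/(Q + q))
S(m) = -m + 2*(3 + m)/(m + (3 + m)/(2*m)) (S(m) = 2*(3 + m)/((m + 3)/(m + m) + m) - m = 2*(3 + m)/((3 + m)/((2*m)) + m) - m = 2*(3 + m)/((3 + m)*(1/(2*m)) + m) - m = 2*(3 + m)/((3 + m)/(2*m) + m) - m = 2*(3 + m)/(m + (3 + m)/(2*m)) - m = -m + 2*(3 + m)/(m + (3 + m)/(2*m)))
(S(13) - 79)² = (13*(9 - 2*13² + 3*13)/(3 + 13 + 2*13²) - 79)² = (13*(9 - 2*169 + 39)/(3 + 13 + 2*169) - 79)² = (13*(9 - 338 + 39)/(3 + 13 + 338) - 79)² = (13*(-290)/354 - 79)² = (13*(1/354)*(-290) - 79)² = (-1885/177 - 79)² = (-15868/177)² = 251793424/31329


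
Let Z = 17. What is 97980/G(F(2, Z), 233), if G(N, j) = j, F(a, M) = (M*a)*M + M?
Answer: 97980/233 ≈ 420.52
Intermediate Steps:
F(a, M) = M + a*M**2 (F(a, M) = a*M**2 + M = M + a*M**2)
97980/G(F(2, Z), 233) = 97980/233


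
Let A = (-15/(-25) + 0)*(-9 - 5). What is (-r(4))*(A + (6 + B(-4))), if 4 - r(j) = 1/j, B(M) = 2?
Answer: 3/2 ≈ 1.5000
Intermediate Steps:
A = -42/5 (A = (-15*(-1/25) + 0)*(-14) = (⅗ + 0)*(-14) = (⅗)*(-14) = -42/5 ≈ -8.4000)
r(j) = 4 - 1/j
(-r(4))*(A + (6 + B(-4))) = (-(4 - 1/4))*(-42/5 + (6 + 2)) = (-(4 - 1*¼))*(-42/5 + 8) = -(4 - ¼)*(-⅖) = -1*15/4*(-⅖) = -15/4*(-⅖) = 3/2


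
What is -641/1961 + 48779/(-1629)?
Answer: -96699808/3194469 ≈ -30.271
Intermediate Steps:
-641/1961 + 48779/(-1629) = -641*1/1961 + 48779*(-1/1629) = -641/1961 - 48779/1629 = -96699808/3194469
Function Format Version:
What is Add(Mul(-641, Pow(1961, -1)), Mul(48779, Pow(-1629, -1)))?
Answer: Rational(-96699808, 3194469) ≈ -30.271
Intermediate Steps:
Add(Mul(-641, Pow(1961, -1)), Mul(48779, Pow(-1629, -1))) = Add(Mul(-641, Rational(1, 1961)), Mul(48779, Rational(-1, 1629))) = Add(Rational(-641, 1961), Rational(-48779, 1629)) = Rational(-96699808, 3194469)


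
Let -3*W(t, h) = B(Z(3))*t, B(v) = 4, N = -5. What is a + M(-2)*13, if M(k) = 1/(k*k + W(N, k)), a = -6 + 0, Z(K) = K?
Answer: -153/32 ≈ -4.7813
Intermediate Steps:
W(t, h) = -4*t/3
a = -6
M(k) = 1/(20/3 + k**2) (M(k) = 1/(k*k - 4/3*(-5)) = 1/(k**2 + 20/3) = 1/(20/3 + k**2))
a + M(-2)*13 = -6 + (3/(20 + 3*(-2)**2))*13 = -6 + (3/(20 + 3*4))*13 = -6 + (3/(20 + 12))*13 = -6 + (3/32)*13 = -6 + 39/32 = -153/32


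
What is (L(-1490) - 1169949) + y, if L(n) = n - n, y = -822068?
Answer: -1992017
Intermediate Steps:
L(n) = 0
(L(-1490) - 1169949) + y = (0 - 1169949) - 822068 = -1169949 - 822068 = -1992017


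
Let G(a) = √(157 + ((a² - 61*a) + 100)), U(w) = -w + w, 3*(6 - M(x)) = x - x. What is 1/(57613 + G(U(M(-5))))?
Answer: 57613/3319257512 - √257/3319257512 ≈ 1.7352e-5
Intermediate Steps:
M(x) = 6 (M(x) = 6 - (x - x)/3 = 6 - ⅓*0 = 6 + 0 = 6)
U(w) = 0
G(a) = √(257 + a² - 61*a) (G(a) = √(157 + (100 + a² - 61*a)) = √(257 + a² - 61*a))
1/(57613 + G(U(M(-5)))) = 1/(57613 + √(257 + 0² - 61*0)) = 1/(57613 + √(257 + 0 + 0)) = 1/(57613 + √257)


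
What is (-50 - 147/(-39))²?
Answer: 361201/169 ≈ 2137.3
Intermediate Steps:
(-50 - 147/(-39))² = (-50 - 147*(-1/39))² = (-50 + 49/13)² = (-601/13)² = 361201/169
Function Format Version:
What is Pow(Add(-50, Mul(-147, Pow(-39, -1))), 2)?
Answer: Rational(361201, 169) ≈ 2137.3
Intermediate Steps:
Pow(Add(-50, Mul(-147, Pow(-39, -1))), 2) = Pow(Add(-50, Mul(-147, Rational(-1, 39))), 2) = Pow(Add(-50, Rational(49, 13)), 2) = Pow(Rational(-601, 13), 2) = Rational(361201, 169)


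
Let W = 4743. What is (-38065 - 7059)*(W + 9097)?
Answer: -624516160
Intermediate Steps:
(-38065 - 7059)*(W + 9097) = (-38065 - 7059)*(4743 + 9097) = -45124*13840 = -624516160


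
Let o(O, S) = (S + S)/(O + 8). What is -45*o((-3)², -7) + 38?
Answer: 1276/17 ≈ 75.059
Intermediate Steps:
o(O, S) = 2*S/(8 + O) (o(O, S) = (2*S)/(8 + O) = 2*S/(8 + O))
-45*o((-3)², -7) + 38 = -90*(-7)/(8 + (-3)²) + 38 = -90*(-7)/(8 + 9) + 38 = -90*(-7)/17 + 38 = -45*(-14/17) + 38 = 630/17 + 38 = 1276/17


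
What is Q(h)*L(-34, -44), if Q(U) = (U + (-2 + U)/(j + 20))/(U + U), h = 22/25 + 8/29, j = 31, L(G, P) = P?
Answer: -9086/419 ≈ -21.685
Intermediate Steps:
h = 838/725 (h = 22*(1/25) + 8*(1/29) = 22/25 + 8/29 = 838/725 ≈ 1.1559)
Q(U) = (-2/51 + 52*U/51)/(2*U) (Q(U) = (U + (-2 + U)/(31 + 20))/(U + U) = (U + (-2 + U)/51)/((2*U)) = (U + (-2 + U)*(1/51))*(1/(2*U)) = (U + (-2/51 + U/51))*(1/(2*U)) = (-2/51 + 52*U/51)*(1/(2*U)) = (-2/51 + 52*U/51)/(2*U))
Q(h)*L(-34, -44) = ((-1 + 26*(838/725))/(51*(838/725)))*(-44) = ((1/51)*(725/838)*(-1 + 21788/725))*(-44) = ((1/51)*(725/838)*(21063/725))*(-44) = (413/838)*(-44) = -9086/419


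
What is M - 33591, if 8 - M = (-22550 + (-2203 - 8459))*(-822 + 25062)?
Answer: 805025297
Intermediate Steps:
M = 805058888 (M = 8 - (-22550 + (-2203 - 8459))*(-822 + 25062) = 8 - (-22550 - 10662)*24240 = 8 - (-33212)*24240 = 8 - 1*(-805058880) = 8 + 805058880 = 805058888)
M - 33591 = 805058888 - 33591 = 805025297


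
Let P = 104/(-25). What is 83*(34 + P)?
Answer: 61918/25 ≈ 2476.7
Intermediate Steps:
P = -104/25 (P = 104*(-1/25) = -104/25 ≈ -4.1600)
83*(34 + P) = 83*(34 - 104/25) = 83*(746/25) = 61918/25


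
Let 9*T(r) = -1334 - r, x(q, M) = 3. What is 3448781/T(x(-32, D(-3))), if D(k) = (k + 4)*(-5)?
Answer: -4434147/191 ≈ -23215.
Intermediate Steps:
D(k) = -20 - 5*k (D(k) = (4 + k)*(-5) = -20 - 5*k)
T(r) = -1334/9 - r/9 (T(r) = (-1334 - r)/9 = -1334/9 - r/9)
3448781/T(x(-32, D(-3))) = 3448781/(-1334/9 - 1/9*3) = 3448781/(-1334/9 - 1/3) = 3448781/(-1337/9) = 3448781*(-9/1337) = -4434147/191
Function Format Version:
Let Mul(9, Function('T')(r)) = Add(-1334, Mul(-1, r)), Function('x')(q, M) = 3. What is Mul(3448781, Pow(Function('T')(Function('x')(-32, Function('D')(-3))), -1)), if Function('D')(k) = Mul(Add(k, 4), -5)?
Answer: Rational(-4434147, 191) ≈ -23215.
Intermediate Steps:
Function('D')(k) = Add(-20, Mul(-5, k)) (Function('D')(k) = Mul(Add(4, k), -5) = Add(-20, Mul(-5, k)))
Function('T')(r) = Add(Rational(-1334, 9), Mul(Rational(-1, 9), r)) (Function('T')(r) = Mul(Rational(1, 9), Add(-1334, Mul(-1, r))) = Add(Rational(-1334, 9), Mul(Rational(-1, 9), r)))
Mul(3448781, Pow(Function('T')(Function('x')(-32, Function('D')(-3))), -1)) = Mul(3448781, Pow(Add(Rational(-1334, 9), Mul(Rational(-1, 9), 3)), -1)) = Mul(3448781, Pow(Add(Rational(-1334, 9), Rational(-1, 3)), -1)) = Mul(3448781, Pow(Rational(-1337, 9), -1)) = Mul(3448781, Rational(-9, 1337)) = Rational(-4434147, 191)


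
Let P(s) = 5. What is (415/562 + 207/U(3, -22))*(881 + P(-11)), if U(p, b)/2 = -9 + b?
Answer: -20068786/8711 ≈ -2303.8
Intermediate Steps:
U(p, b) = -18 + 2*b (U(p, b) = 2*(-9 + b) = -18 + 2*b)
(415/562 + 207/U(3, -22))*(881 + P(-11)) = (415/562 + 207/(-18 + 2*(-22)))*(881 + 5) = (415*(1/562) + 207/(-18 - 44))*886 = (415/562 + 207/(-62))*886 = (415/562 + 207*(-1/62))*886 = (415/562 - 207/62)*886 = -22651/8711*886 = -20068786/8711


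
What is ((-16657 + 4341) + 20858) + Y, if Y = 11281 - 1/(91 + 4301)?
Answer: 87062615/4392 ≈ 19823.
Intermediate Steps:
Y = 49546151/4392 (Y = 11281 - 1/4392 = 49546151/4392 ≈ 11281.)
((-16657 + 4341) + 20858) + Y = ((-16657 + 4341) + 20858) + 49546151/4392 = (-12316 + 20858) + 49546151/4392 = 8542 + 49546151/4392 = 87062615/4392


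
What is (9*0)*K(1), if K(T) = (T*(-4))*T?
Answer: 0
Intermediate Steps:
K(T) = -4*T² (K(T) = (-4*T)*T = -4*T²)
(9*0)*K(1) = (9*0)*(-4*1²) = 0*(-4*1) = 0*(-4) = 0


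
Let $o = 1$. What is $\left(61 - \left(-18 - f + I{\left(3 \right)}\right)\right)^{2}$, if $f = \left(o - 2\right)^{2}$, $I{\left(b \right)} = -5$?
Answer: $7225$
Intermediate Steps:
$f = 1$ ($f = \left(1 - 2\right)^{2} = \left(-1\right)^{2} = 1$)
$\left(61 - \left(-18 - f + I{\left(3 \right)}\right)\right)^{2} = \left(61 + \left(1 - \left(-18 - 5\right)\right)\right)^{2} = \left(61 + \left(1 - -23\right)\right)^{2} = \left(61 + \left(1 + 23\right)\right)^{2} = \left(61 + 24\right)^{2} = 85^{2} = 7225$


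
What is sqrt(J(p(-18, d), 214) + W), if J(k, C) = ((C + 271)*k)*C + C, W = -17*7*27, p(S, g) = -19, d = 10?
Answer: I*sqrt(1975009) ≈ 1405.3*I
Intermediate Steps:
W = -3213 (W = -119*27 = -3213)
J(k, C) = C + C*k*(271 + C) (J(k, C) = ((271 + C)*k)*C + C = (k*(271 + C))*C + C = C*k*(271 + C) + C = C + C*k*(271 + C))
sqrt(J(p(-18, d), 214) + W) = sqrt(214*(1 + 271*(-19) + 214*(-19)) - 3213) = sqrt(214*(1 - 5149 - 4066) - 3213) = sqrt(214*(-9214) - 3213) = sqrt(-1971796 - 3213) = sqrt(-1975009) = I*sqrt(1975009)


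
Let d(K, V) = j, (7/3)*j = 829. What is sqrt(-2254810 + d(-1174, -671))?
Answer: 11*I*sqrt(912961)/7 ≈ 1501.5*I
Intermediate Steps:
j = 2487/7 (j = (3/7)*829 = 2487/7 ≈ 355.29)
d(K, V) = 2487/7
sqrt(-2254810 + d(-1174, -671)) = sqrt(-2254810 + 2487/7) = sqrt(-15781183/7) = 11*I*sqrt(912961)/7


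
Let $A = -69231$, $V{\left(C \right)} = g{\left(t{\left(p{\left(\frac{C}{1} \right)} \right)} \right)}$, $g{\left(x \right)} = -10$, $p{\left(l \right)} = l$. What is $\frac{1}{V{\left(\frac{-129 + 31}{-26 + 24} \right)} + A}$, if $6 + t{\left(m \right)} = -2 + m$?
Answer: $- \frac{1}{69241} \approx -1.4442 \cdot 10^{-5}$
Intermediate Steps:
$t{\left(m \right)} = -8 + m$ ($t{\left(m \right)} = -6 + \left(-2 + m\right) = -8 + m$)
$V{\left(C \right)} = -10$
$\frac{1}{V{\left(\frac{-129 + 31}{-26 + 24} \right)} + A} = \frac{1}{-10 - 69231} = \frac{1}{-69241} = - \frac{1}{69241}$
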